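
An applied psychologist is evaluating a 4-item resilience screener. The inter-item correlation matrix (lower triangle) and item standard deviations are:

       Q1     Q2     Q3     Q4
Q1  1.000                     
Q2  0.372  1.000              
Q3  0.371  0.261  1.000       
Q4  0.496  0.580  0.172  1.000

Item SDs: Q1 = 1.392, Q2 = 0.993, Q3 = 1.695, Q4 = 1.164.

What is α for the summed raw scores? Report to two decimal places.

α = 0.67

Σσ²ᵢ = 1.392² + 0.993² + 1.695² + 1.164² = 7.1516
Covariances σ_ij = r_ij · s_i · s_j:
  σ(Q1,Q2) = 0.372 × 1.392 × 0.993 = 0.5142
  σ(Q1,Q3) = 0.371 × 1.392 × 1.695 = 0.8754
  σ(Q1,Q4) = 0.496 × 1.392 × 1.164 = 0.8037
  σ(Q2,Q3) = 0.261 × 0.993 × 1.695 = 0.4393
  σ(Q2,Q4) = 0.580 × 0.993 × 1.164 = 0.6704
  σ(Q3,Q4) = 0.172 × 1.695 × 1.164 = 0.3394
σ²_T = Σσ²ᵢ + 2·Σσ_ij = 7.1516 + 2 × 3.6424 = 14.4364
α = (4/3)·(1 − 7.1516/14.4364) = 0.67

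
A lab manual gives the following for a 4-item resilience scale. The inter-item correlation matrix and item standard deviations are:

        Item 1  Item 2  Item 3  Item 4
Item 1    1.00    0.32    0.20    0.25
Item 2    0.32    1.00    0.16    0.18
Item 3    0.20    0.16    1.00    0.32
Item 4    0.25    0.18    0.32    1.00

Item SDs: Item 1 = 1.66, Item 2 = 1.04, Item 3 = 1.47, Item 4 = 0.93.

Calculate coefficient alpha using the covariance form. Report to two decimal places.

Σσ²ᵢ = 1.66² + 1.04² + 1.47² + 0.93² = 6.8630
Covariances σ_ij = r_ij · s_i · s_j:
  σ(Item 1,Item 2) = 0.32 × 1.66 × 1.04 = 0.5524
  σ(Item 1,Item 3) = 0.20 × 1.66 × 1.47 = 0.4880
  σ(Item 1,Item 4) = 0.25 × 1.66 × 0.93 = 0.3860
  σ(Item 2,Item 3) = 0.16 × 1.04 × 1.47 = 0.2446
  σ(Item 2,Item 4) = 0.18 × 1.04 × 0.93 = 0.1741
  σ(Item 3,Item 4) = 0.32 × 1.47 × 0.93 = 0.4375
σ²_T = Σσ²ᵢ + 2·Σσ_ij = 6.8630 + 2 × 2.2826 = 11.4282
α = (4/3)·(1 − 6.8630/11.4282) = 0.53

α = 0.53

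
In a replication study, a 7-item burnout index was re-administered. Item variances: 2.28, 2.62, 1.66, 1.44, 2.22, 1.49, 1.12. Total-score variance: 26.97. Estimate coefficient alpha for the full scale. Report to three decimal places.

coefficient alpha = 0.612

ΣVar(i) = 2.28 + 2.62 + 1.66 + 1.44 + 2.22 + 1.49 + 1.12 = 12.83
α = (k/(k−1))·(1 − ΣVar(i)/Var(T)) = (7/6)·(1 − 12.83/26.97) = 0.612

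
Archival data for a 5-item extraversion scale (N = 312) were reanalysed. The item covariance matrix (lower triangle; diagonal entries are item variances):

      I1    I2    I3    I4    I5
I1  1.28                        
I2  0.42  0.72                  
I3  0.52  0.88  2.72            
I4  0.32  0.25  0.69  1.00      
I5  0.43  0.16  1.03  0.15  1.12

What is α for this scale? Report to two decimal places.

Σσᵢ² = 1.28 + 0.72 + 2.72 + 1.00 + 1.12 = 6.84
Sum of off-diagonal covariances = 4.85
σ²_T = 6.84 + 2 × 4.85 = 16.54
α = (k/(k−1))·(1 − Σσᵢ²/σ²_T) = (5/4)·(1 − 6.84/16.54) = 0.73

α = 0.73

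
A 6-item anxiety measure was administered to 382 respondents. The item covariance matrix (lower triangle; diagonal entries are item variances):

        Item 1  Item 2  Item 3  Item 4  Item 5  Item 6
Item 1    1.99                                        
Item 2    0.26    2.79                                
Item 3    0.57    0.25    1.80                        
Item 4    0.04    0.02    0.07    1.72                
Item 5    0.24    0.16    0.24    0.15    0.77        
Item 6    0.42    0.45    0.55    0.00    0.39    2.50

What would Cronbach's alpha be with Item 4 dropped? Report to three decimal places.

Remaining items: Item 1, Item 2, Item 3, Item 5, Item 6 (k = 5).
sum of item variances = 1.99 + 2.79 + 1.80 + 0.77 + 2.50 = 9.85
Var(T) = 9.85 + 2 × 3.53 = 16.91
α (item deleted) = (5/4)·(1 − 9.85/16.91) = 0.522

Cronbach's alpha = 0.522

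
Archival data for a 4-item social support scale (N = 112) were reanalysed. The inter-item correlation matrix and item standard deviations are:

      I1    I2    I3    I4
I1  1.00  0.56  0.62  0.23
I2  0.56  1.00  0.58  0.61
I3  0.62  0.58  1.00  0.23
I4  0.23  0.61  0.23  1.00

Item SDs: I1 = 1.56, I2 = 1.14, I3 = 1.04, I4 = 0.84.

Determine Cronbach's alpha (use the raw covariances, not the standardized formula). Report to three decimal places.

Σσ²ᵢ = 1.56² + 1.14² + 1.04² + 0.84² = 5.5204
Covariances σ_ij = r_ij · s_i · s_j:
  σ(I1,I2) = 0.56 × 1.56 × 1.14 = 0.9959
  σ(I1,I3) = 0.62 × 1.56 × 1.04 = 1.0059
  σ(I1,I4) = 0.23 × 1.56 × 0.84 = 0.3014
  σ(I2,I3) = 0.58 × 1.14 × 1.04 = 0.6876
  σ(I2,I4) = 0.61 × 1.14 × 0.84 = 0.5841
  σ(I3,I4) = 0.23 × 1.04 × 0.84 = 0.2009
σ²_T = Σσ²ᵢ + 2·Σσ_ij = 5.5204 + 2 × 3.7758 = 13.0720
α = (4/3)·(1 − 5.5204/13.0720) = 0.770

α = 0.770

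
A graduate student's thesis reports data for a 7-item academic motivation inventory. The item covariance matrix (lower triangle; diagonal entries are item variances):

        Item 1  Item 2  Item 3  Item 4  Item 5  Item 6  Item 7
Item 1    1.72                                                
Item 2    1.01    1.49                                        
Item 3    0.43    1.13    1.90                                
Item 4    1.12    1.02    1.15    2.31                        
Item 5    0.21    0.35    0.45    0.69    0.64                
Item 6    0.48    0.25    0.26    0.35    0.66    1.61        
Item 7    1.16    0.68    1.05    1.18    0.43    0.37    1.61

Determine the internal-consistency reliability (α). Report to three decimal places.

α = 0.839

Σσᵢ² = 1.72 + 1.49 + 1.90 + 2.31 + 0.64 + 1.61 + 1.61 = 11.28
Sum of off-diagonal covariances = 14.43
σ²_T = 11.28 + 2 × 14.43 = 40.14
α = (k/(k−1))·(1 − Σσᵢ²/σ²_T) = (7/6)·(1 − 11.28/40.14) = 0.839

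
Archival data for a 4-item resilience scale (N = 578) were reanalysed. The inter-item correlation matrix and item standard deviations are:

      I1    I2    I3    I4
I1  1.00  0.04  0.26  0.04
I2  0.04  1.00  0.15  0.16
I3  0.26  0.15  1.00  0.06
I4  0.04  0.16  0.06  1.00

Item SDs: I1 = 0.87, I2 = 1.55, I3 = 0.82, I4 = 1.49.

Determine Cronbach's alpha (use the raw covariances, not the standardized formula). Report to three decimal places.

Σσ²ᵢ = 0.87² + 1.55² + 0.82² + 1.49² = 6.0519
Covariances σ_ij = r_ij · s_i · s_j:
  σ(I1,I2) = 0.04 × 0.87 × 1.55 = 0.0539
  σ(I1,I3) = 0.26 × 0.87 × 0.82 = 0.1855
  σ(I1,I4) = 0.04 × 0.87 × 1.49 = 0.0519
  σ(I2,I3) = 0.15 × 1.55 × 0.82 = 0.1906
  σ(I2,I4) = 0.16 × 1.55 × 1.49 = 0.3695
  σ(I3,I4) = 0.06 × 0.82 × 1.49 = 0.0733
σ²_T = Σσ²ᵢ + 2·Σσ_ij = 6.0519 + 2 × 0.9247 = 7.9013
α = (4/3)·(1 − 6.0519/7.9013) = 0.312

α = 0.312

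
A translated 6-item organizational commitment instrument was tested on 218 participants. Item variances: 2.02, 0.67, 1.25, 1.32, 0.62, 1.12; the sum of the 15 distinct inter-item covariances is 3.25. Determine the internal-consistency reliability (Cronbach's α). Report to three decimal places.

Cronbach's α = 0.578

ΣVar(i) = 2.02 + 0.67 + 1.25 + 1.32 + 0.62 + 1.12 = 7.00
Sum of distinct covariances = 3.25
σ²_T = ΣVar(i) + 2·Σcov = 7.00 + 2 × 3.25 = 13.50
α = (6/5)·(1 − 7.00/13.50) = 0.578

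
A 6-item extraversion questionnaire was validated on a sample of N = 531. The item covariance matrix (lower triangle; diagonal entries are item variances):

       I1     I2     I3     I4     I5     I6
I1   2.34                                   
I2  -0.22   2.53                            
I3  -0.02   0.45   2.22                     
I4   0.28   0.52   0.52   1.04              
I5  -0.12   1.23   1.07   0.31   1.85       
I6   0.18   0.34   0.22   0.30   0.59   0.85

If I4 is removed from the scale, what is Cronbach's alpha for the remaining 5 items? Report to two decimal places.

α = 0.54

Remaining items: I1, I2, I3, I5, I6 (k = 5).
ΣVar(i) = 2.34 + 2.53 + 2.22 + 1.85 + 0.85 = 9.79
σ²_T = 9.79 + 2 × 3.72 = 17.23
α (item deleted) = (5/4)·(1 − 9.79/17.23) = 0.54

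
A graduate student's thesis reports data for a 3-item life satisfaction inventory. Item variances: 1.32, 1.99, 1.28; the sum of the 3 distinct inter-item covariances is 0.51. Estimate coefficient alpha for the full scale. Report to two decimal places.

Σσ²ᵢ = 1.32 + 1.99 + 1.28 = 4.59
Sum of distinct covariances = 0.51
σ²_T = Σσ²ᵢ + 2·Σcov = 4.59 + 2 × 0.51 = 5.61
α = (3/2)·(1 − 4.59/5.61) = 0.27

coefficient alpha = 0.27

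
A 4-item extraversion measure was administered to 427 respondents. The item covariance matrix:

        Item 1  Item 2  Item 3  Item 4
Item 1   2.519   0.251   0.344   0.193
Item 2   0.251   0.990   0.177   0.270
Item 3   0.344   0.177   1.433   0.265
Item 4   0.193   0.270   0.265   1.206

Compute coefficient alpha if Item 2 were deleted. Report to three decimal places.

Remaining items: Item 1, Item 3, Item 4 (k = 3).
ΣVar(i) = 2.519 + 1.433 + 1.206 = 5.158
σ²_total = 5.158 + 2 × 0.802 = 6.762
α (item deleted) = (3/2)·(1 − 5.158/6.762) = 0.356

α = 0.356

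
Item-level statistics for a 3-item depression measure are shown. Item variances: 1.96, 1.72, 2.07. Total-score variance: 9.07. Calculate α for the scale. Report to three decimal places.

α = 0.549

ΣVar(i) = 1.96 + 1.72 + 2.07 = 5.75
α = (k/(k−1))·(1 − ΣVar(i)/total variance) = (3/2)·(1 − 5.75/9.07) = 0.549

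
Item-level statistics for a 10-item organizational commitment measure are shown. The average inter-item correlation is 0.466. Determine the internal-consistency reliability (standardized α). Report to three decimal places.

Standardized α = k·r̄ / (1 + (k−1)·r̄) = 10 × 0.466 / (1 + 9 × 0.466)
  = 4.6600 / 5.1940 = 0.897

α = 0.897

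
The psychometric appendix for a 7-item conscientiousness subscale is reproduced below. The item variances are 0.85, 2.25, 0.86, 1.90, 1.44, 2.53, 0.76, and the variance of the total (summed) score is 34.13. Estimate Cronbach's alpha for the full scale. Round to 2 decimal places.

α = 0.80

sum of item variances = 0.85 + 2.25 + 0.86 + 1.90 + 1.44 + 2.53 + 0.76 = 10.59
α = (k/(k−1))·(1 − sum of item variances/σ²_T) = (7/6)·(1 − 10.59/34.13) = 0.80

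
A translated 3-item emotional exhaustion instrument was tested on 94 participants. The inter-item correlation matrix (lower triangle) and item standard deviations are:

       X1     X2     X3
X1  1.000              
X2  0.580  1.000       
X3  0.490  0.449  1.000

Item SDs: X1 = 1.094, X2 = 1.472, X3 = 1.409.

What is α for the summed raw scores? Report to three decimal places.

α = 0.742

Σσ²ᵢ = 1.094² + 1.472² + 1.409² = 5.3489
Covariances σ_ij = r_ij · s_i · s_j:
  σ(X1,X2) = 0.580 × 1.094 × 1.472 = 0.9340
  σ(X1,X3) = 0.490 × 1.094 × 1.409 = 0.7553
  σ(X2,X3) = 0.449 × 1.472 × 1.409 = 0.9312
σ²_T = Σσ²ᵢ + 2·Σσ_ij = 5.3489 + 2 × 2.6205 = 10.5899
α = (3/2)·(1 − 5.3489/10.5899) = 0.742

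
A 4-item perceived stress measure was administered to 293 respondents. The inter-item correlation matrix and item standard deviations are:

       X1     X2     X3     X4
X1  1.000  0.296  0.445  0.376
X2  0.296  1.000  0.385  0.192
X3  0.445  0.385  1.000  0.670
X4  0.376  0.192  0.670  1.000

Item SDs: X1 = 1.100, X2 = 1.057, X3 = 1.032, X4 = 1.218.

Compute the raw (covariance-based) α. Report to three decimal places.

Σσ²ᵢ = 1.100² + 1.057² + 1.032² + 1.218² = 4.8758
Covariances σ_ij = r_ij · s_i · s_j:
  σ(X1,X2) = 0.296 × 1.100 × 1.057 = 0.3442
  σ(X1,X3) = 0.445 × 1.100 × 1.032 = 0.5052
  σ(X1,X4) = 0.376 × 1.100 × 1.218 = 0.5038
  σ(X2,X3) = 0.385 × 1.057 × 1.032 = 0.4200
  σ(X2,X4) = 0.192 × 1.057 × 1.218 = 0.2472
  σ(X3,X4) = 0.670 × 1.032 × 1.218 = 0.8422
σ²_T = Σσ²ᵢ + 2·Σσ_ij = 4.8758 + 2 × 2.8626 = 10.6010
α = (4/3)·(1 − 4.8758/10.6010) = 0.720

α = 0.720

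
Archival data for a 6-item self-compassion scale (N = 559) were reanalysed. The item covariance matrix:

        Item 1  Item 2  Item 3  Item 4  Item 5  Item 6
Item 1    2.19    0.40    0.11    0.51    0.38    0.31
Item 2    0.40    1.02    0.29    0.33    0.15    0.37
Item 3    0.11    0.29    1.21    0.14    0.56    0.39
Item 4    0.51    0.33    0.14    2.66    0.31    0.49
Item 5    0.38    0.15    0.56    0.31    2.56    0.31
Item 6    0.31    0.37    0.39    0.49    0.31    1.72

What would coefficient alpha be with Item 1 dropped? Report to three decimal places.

α = 0.527

Remaining items: Item 2, Item 3, Item 4, Item 5, Item 6 (k = 5).
sum of item variances = 1.02 + 1.21 + 2.66 + 2.56 + 1.72 = 9.17
Var(T) = 9.17 + 2 × 3.34 = 15.85
α (item deleted) = (5/4)·(1 − 9.17/15.85) = 0.527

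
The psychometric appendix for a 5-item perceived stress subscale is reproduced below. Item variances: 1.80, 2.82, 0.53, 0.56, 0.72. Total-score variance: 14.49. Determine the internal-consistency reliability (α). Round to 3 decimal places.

α = 0.695

sum of item variances = 1.80 + 2.82 + 0.53 + 0.56 + 0.72 = 6.43
α = (k/(k−1))·(1 − sum of item variances/Var(T)) = (5/4)·(1 − 6.43/14.49) = 0.695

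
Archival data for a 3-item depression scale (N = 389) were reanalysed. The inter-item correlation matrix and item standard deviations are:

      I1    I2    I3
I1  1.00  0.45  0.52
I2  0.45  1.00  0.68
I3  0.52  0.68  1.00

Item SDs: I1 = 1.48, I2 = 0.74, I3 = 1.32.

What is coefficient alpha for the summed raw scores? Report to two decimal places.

coefficient alpha = 0.74

Σσ²ᵢ = 1.48² + 0.74² + 1.32² = 4.4804
Covariances σ_ij = r_ij · s_i · s_j:
  σ(I1,I2) = 0.45 × 1.48 × 0.74 = 0.4928
  σ(I1,I3) = 0.52 × 1.48 × 1.32 = 1.0159
  σ(I2,I3) = 0.68 × 0.74 × 1.32 = 0.6642
σ²_T = Σσ²ᵢ + 2·Σσ_ij = 4.4804 + 2 × 2.1729 = 8.8262
α = (3/2)·(1 − 4.4804/8.8262) = 0.74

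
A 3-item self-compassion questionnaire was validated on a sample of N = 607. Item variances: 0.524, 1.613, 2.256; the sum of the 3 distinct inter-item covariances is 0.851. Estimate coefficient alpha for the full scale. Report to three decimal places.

ΣVar(i) = 0.524 + 1.613 + 2.256 = 4.393
Sum of distinct covariances = 0.851
σ²_total = ΣVar(i) + 2·Σcov = 4.393 + 2 × 0.851 = 6.095
α = (3/2)·(1 − 4.393/6.095) = 0.419

coefficient alpha = 0.419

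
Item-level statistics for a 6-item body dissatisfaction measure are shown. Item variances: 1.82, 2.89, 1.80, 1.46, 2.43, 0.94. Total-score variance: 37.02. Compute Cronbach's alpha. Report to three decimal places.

Cronbach's alpha = 0.832

sum of item variances = 1.82 + 2.89 + 1.80 + 1.46 + 2.43 + 0.94 = 11.34
α = (k/(k−1))·(1 − sum of item variances/Var(T)) = (6/5)·(1 − 11.34/37.02) = 0.832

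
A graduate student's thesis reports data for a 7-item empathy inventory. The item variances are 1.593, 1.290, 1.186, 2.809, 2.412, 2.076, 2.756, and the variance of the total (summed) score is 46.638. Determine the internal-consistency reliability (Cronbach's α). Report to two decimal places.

sum of item variances = 1.593 + 1.290 + 1.186 + 2.809 + 2.412 + 2.076 + 2.756 = 14.122
α = (k/(k−1))·(1 − sum of item variances/σ²_total) = (7/6)·(1 − 14.122/46.638) = 0.81

Cronbach's α = 0.81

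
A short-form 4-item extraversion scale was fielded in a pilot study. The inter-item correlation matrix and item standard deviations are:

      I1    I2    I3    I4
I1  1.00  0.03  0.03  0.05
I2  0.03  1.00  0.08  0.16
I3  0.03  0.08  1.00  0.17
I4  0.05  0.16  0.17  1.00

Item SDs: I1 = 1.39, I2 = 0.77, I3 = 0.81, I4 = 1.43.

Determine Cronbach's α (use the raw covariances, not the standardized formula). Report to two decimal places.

Cronbach's α = 0.25

Σσ²ᵢ = 1.39² + 0.77² + 0.81² + 1.43² = 5.2260
Covariances σ_ij = r_ij · s_i · s_j:
  σ(I1,I2) = 0.03 × 1.39 × 0.77 = 0.0321
  σ(I1,I3) = 0.03 × 1.39 × 0.81 = 0.0338
  σ(I1,I4) = 0.05 × 1.39 × 1.43 = 0.0994
  σ(I2,I3) = 0.08 × 0.77 × 0.81 = 0.0499
  σ(I2,I4) = 0.16 × 0.77 × 1.43 = 0.1762
  σ(I3,I4) = 0.17 × 0.81 × 1.43 = 0.1969
σ²_T = Σσ²ᵢ + 2·Σσ_ij = 5.2260 + 2 × 0.5883 = 6.4026
α = (4/3)·(1 − 5.2260/6.4026) = 0.25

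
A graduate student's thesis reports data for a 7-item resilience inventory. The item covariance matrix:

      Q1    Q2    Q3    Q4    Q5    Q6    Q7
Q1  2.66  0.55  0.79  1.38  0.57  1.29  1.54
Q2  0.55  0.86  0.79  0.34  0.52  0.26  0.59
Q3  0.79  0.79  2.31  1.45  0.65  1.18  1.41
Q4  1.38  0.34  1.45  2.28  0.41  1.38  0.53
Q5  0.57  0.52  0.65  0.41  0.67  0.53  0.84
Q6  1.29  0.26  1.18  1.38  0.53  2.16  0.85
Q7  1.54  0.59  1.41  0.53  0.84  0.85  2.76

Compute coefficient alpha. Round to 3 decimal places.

Σσ²ᵢ = 2.66 + 0.86 + 2.31 + 2.28 + 0.67 + 2.16 + 2.76 = 13.70
Sum of off-diagonal covariances = 17.85
Var(T) = 13.70 + 2 × 17.85 = 49.40
α = (k/(k−1))·(1 − Σσ²ᵢ/Var(T)) = (7/6)·(1 − 13.70/49.40) = 0.843

coefficient alpha = 0.843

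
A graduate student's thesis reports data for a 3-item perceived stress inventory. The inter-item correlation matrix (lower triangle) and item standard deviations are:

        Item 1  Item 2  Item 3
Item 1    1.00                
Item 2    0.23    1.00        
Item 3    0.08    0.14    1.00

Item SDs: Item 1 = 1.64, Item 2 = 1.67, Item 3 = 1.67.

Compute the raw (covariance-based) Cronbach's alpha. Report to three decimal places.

Σσ²ᵢ = 1.64² + 1.67² + 1.67² = 8.2674
Covariances σ_ij = r_ij · s_i · s_j:
  σ(Item 1,Item 2) = 0.23 × 1.64 × 1.67 = 0.6299
  σ(Item 1,Item 3) = 0.08 × 1.64 × 1.67 = 0.2191
  σ(Item 2,Item 3) = 0.14 × 1.67 × 1.67 = 0.3904
σ²_T = Σσ²ᵢ + 2·Σσ_ij = 8.2674 + 2 × 1.2394 = 10.7462
α = (3/2)·(1 − 8.2674/10.7462) = 0.346

Cronbach's alpha = 0.346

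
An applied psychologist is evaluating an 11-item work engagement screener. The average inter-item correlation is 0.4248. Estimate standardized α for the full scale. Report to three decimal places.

standardized α = 0.890

Standardized α = k·r̄ / (1 + (k−1)·r̄) = 11 × 0.4248 / (1 + 10 × 0.4248)
  = 4.6728 / 5.2480 = 0.890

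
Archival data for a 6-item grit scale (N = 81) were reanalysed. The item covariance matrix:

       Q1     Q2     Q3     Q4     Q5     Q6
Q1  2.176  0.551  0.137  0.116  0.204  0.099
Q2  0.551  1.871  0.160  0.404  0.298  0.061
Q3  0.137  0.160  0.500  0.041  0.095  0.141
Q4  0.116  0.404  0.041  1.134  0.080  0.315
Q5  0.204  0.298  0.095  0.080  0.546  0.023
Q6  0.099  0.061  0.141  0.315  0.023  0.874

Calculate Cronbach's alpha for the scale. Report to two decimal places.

sum of item variances = 2.176 + 1.871 + 0.500 + 1.134 + 0.546 + 0.874 = 7.101
Sum of the distinct covariances = 2.725
σ²_T = 7.101 + 2 × 2.725 = 12.551
α = (k/(k−1))·(1 − sum of item variances/σ²_T) = (6/5)·(1 − 7.101/12.551) = 0.52

α = 0.52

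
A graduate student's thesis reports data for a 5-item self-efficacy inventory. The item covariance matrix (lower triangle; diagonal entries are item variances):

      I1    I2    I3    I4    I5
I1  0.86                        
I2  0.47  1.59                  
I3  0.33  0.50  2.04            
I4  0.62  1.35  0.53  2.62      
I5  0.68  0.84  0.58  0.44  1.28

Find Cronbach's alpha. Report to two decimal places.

α = 0.75

Σσᵢ² = 0.86 + 1.59 + 2.04 + 2.62 + 1.28 = 8.39
Σ_{i<j} σ_ij = 6.34
total variance = 8.39 + 2 × 6.34 = 21.07
α = (k/(k−1))·(1 − Σσᵢ²/total variance) = (5/4)·(1 − 8.39/21.07) = 0.75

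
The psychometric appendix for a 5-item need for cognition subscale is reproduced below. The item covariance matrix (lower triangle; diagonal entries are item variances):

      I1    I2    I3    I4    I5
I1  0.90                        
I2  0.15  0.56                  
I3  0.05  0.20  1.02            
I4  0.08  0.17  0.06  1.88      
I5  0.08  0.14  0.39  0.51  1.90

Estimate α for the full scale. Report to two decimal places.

sum of item variances = 0.90 + 0.56 + 1.02 + 1.88 + 1.90 = 6.26
Sum of the distinct covariances = 1.83
total variance = 6.26 + 2 × 1.83 = 9.92
α = (k/(k−1))·(1 − sum of item variances/total variance) = (5/4)·(1 − 6.26/9.92) = 0.46

α = 0.46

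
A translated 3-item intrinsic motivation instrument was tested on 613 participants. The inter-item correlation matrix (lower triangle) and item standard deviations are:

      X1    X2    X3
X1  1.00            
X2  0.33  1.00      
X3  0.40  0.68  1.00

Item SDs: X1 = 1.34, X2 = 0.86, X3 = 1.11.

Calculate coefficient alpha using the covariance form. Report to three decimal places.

Σσ²ᵢ = 1.34² + 0.86² + 1.11² = 3.7673
Covariances σ_ij = r_ij · s_i · s_j:
  σ(X1,X2) = 0.33 × 1.34 × 0.86 = 0.3803
  σ(X1,X3) = 0.40 × 1.34 × 1.11 = 0.5950
  σ(X2,X3) = 0.68 × 0.86 × 1.11 = 0.6491
σ²_T = Σσ²ᵢ + 2·Σσ_ij = 3.7673 + 2 × 1.6244 = 7.0161
α = (3/2)·(1 − 3.7673/7.0161) = 0.695

coefficient alpha = 0.695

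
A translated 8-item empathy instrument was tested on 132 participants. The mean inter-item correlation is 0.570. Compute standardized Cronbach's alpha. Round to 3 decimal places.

Standardized α = k·r̄ / (1 + (k−1)·r̄) = 8 × 0.570 / (1 + 7 × 0.570)
  = 4.5600 / 4.9900 = 0.914

standardized Cronbach's alpha = 0.914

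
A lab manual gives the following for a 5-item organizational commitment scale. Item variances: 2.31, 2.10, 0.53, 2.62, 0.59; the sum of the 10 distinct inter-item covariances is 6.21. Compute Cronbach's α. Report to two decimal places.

Σσ²ᵢ = 2.31 + 2.10 + 0.53 + 2.62 + 0.59 = 8.15
Sum of distinct covariances = 6.21
σ²_T = Σσ²ᵢ + 2·Σcov = 8.15 + 2 × 6.21 = 20.57
α = (5/4)·(1 − 8.15/20.57) = 0.75

Cronbach's α = 0.75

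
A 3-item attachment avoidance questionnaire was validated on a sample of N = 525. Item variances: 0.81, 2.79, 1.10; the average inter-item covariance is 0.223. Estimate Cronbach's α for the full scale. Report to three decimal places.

sum of item variances = 0.81 + 2.79 + 1.10 = 4.70
Sum of the 3 distinct covariances = 3 × 0.223 = 0.669
Var(T) = sum of item variances + 2·Σcov = 4.70 + 2 × 0.669 = 6.038
α = (3/2)·(1 − 4.70/6.038) = 0.332

α = 0.332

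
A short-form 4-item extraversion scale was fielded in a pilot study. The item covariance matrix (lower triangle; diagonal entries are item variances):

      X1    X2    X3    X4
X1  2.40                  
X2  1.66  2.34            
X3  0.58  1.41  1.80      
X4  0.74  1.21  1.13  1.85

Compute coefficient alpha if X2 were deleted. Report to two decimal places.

α = 0.67

Remaining items: X1, X3, X4 (k = 3).
Σσ²ᵢ = 2.40 + 1.80 + 1.85 = 6.05
σ²_total = 6.05 + 2 × 2.45 = 10.95
α (item deleted) = (3/2)·(1 − 6.05/10.95) = 0.67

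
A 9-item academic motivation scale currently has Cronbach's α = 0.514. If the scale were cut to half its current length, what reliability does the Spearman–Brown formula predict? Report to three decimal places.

predicted reliability = 0.346

Length factor m = 1/2
α' = m·α / (1 − (1−m)·α)
   = 1/2 × 0.514 / (1 − (1 − 1/2) × 0.514)
   = 0.2570 / 0.7430 = 0.346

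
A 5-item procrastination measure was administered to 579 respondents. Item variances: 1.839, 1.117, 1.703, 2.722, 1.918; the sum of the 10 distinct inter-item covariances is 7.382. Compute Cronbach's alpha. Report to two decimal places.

α = 0.77

ΣVar(i) = 1.839 + 1.117 + 1.703 + 2.722 + 1.918 = 9.299
Sum of distinct covariances = 7.382
σ²_T = ΣVar(i) + 2·Σcov = 9.299 + 2 × 7.382 = 24.063
α = (5/4)·(1 − 9.299/24.063) = 0.77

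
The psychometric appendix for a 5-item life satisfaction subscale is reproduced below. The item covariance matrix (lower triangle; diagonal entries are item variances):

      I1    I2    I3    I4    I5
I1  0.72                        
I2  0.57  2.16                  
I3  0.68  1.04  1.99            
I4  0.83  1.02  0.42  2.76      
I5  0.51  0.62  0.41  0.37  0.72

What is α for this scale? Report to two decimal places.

α = 0.76

ΣVar(i) = 0.72 + 2.16 + 1.99 + 2.76 + 0.72 = 8.35
Σ_{i<j} σ_ij = 6.47
total variance = 8.35 + 2 × 6.47 = 21.29
α = (k/(k−1))·(1 − ΣVar(i)/total variance) = (5/4)·(1 − 8.35/21.29) = 0.76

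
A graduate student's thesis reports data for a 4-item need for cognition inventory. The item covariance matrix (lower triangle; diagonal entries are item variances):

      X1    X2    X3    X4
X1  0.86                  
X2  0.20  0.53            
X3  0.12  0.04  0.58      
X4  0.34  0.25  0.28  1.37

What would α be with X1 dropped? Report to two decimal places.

α = 0.47

Remaining items: X2, X3, X4 (k = 3).
Σσᵢ² = 0.53 + 0.58 + 1.37 = 2.48
σ²_T = 2.48 + 2 × 0.57 = 3.62
α (item deleted) = (3/2)·(1 − 2.48/3.62) = 0.47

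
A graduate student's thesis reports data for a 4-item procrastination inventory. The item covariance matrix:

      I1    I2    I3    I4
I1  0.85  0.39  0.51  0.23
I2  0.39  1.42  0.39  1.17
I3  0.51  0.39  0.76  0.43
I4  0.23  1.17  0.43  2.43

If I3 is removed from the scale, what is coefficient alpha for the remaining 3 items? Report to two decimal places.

Remaining items: I1, I2, I4 (k = 3).
Σσ²ᵢ = 0.85 + 1.42 + 2.43 = 4.70
σ²_total = 4.70 + 2 × 1.79 = 8.28
α (item deleted) = (3/2)·(1 − 4.70/8.28) = 0.65

coefficient alpha = 0.65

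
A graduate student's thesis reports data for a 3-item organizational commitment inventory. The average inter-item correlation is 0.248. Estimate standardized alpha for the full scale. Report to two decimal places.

Standardized α = k·r̄ / (1 + (k−1)·r̄) = 3 × 0.248 / (1 + 2 × 0.248)
  = 0.7440 / 1.4960 = 0.50

standardized alpha = 0.50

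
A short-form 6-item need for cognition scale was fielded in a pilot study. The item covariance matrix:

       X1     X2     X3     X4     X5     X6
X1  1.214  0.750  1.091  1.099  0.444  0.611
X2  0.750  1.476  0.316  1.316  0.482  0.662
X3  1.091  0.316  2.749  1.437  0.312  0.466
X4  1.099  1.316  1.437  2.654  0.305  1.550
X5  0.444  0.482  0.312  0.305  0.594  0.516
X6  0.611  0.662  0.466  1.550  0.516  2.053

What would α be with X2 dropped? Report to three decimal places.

Remaining items: X1, X3, X4, X5, X6 (k = 5).
Σσᵢ² = 1.214 + 2.749 + 2.654 + 0.594 + 2.053 = 9.264
Var(T) = 9.264 + 2 × 7.831 = 24.926
α (item deleted) = (5/4)·(1 − 9.264/24.926) = 0.785

α = 0.785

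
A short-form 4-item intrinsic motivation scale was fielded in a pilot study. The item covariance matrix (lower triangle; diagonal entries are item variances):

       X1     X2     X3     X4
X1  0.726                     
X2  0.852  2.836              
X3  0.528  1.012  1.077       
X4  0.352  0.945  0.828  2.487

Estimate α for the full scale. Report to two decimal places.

α = 0.75

Σσ²ᵢ = 0.726 + 2.836 + 1.077 + 2.487 = 7.126
Sum of the distinct covariances = 4.517
total variance = 7.126 + 2 × 4.517 = 16.160
α = (k/(k−1))·(1 − Σσ²ᵢ/total variance) = (4/3)·(1 − 7.126/16.160) = 0.75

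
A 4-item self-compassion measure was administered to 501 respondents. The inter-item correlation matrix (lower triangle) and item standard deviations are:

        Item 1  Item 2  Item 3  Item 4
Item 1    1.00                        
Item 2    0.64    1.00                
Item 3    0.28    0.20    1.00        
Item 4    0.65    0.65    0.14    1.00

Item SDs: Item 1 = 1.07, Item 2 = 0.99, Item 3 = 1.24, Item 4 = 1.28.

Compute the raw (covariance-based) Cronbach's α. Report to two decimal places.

Σσ²ᵢ = 1.07² + 0.99² + 1.24² + 1.28² = 5.3010
Covariances σ_ij = r_ij · s_i · s_j:
  σ(Item 1,Item 2) = 0.64 × 1.07 × 0.99 = 0.6780
  σ(Item 1,Item 3) = 0.28 × 1.07 × 1.24 = 0.3715
  σ(Item 1,Item 4) = 0.65 × 1.07 × 1.28 = 0.8902
  σ(Item 2,Item 3) = 0.20 × 0.99 × 1.24 = 0.2455
  σ(Item 2,Item 4) = 0.65 × 0.99 × 1.28 = 0.8237
  σ(Item 3,Item 4) = 0.14 × 1.24 × 1.28 = 0.2222
σ²_T = Σσ²ᵢ + 2·Σσ_ij = 5.3010 + 2 × 3.2311 = 11.7632
α = (4/3)·(1 − 5.3010/11.7632) = 0.73

Cronbach's α = 0.73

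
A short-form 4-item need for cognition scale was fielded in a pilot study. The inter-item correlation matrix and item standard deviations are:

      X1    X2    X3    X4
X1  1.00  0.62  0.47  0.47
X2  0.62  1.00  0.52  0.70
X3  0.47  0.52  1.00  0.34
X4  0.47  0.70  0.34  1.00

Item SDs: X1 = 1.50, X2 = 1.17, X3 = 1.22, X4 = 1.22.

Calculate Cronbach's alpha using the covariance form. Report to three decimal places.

Σσ²ᵢ = 1.50² + 1.17² + 1.22² + 1.22² = 6.5957
Covariances σ_ij = r_ij · s_i · s_j:
  σ(X1,X2) = 0.62 × 1.50 × 1.17 = 1.0881
  σ(X1,X3) = 0.47 × 1.50 × 1.22 = 0.8601
  σ(X1,X4) = 0.47 × 1.50 × 1.22 = 0.8601
  σ(X2,X3) = 0.52 × 1.17 × 1.22 = 0.7422
  σ(X2,X4) = 0.70 × 1.17 × 1.22 = 0.9992
  σ(X3,X4) = 0.34 × 1.22 × 1.22 = 0.5061
σ²_T = Σσ²ᵢ + 2·Σσ_ij = 6.5957 + 2 × 5.0558 = 16.7073
α = (4/3)·(1 − 6.5957/16.7073) = 0.807

α = 0.807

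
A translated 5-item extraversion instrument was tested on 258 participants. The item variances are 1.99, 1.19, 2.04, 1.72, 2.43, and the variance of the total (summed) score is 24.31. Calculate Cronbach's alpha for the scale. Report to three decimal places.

ΣVar(i) = 1.99 + 1.19 + 2.04 + 1.72 + 2.43 = 9.37
α = (k/(k−1))·(1 − ΣVar(i)/σ²_total) = (5/4)·(1 − 9.37/24.31) = 0.768

Cronbach's alpha = 0.768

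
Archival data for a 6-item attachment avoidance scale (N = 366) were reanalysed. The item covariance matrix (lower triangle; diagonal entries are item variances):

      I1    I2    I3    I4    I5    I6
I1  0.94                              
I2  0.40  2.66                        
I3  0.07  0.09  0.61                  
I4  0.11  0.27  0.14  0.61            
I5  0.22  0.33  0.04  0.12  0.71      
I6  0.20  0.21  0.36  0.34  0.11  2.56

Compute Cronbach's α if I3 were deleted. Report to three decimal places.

Remaining items: I1, I2, I4, I5, I6 (k = 5).
sum of item variances = 0.94 + 2.66 + 0.61 + 0.71 + 2.56 = 7.48
σ²_T = 7.48 + 2 × 2.31 = 12.10
α (item deleted) = (5/4)·(1 − 7.48/12.10) = 0.477

α = 0.477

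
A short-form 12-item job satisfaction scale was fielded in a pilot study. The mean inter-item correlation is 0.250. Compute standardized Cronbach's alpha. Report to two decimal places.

Standardized α = k·r̄ / (1 + (k−1)·r̄) = 12 × 0.250 / (1 + 11 × 0.250)
  = 3.0000 / 3.7500 = 0.80

α = 0.80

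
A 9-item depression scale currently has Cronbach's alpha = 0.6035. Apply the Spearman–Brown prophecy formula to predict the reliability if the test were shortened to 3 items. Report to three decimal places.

Length factor m = 3/9 = 0.3333
α' = m·α / (1 − (1−m)·α)
   = 3/9 × 0.6035 / (1 − (1 − 3/9) × 0.6035)
   = 0.2012 / 0.5977 = 0.337

predicted reliability = 0.337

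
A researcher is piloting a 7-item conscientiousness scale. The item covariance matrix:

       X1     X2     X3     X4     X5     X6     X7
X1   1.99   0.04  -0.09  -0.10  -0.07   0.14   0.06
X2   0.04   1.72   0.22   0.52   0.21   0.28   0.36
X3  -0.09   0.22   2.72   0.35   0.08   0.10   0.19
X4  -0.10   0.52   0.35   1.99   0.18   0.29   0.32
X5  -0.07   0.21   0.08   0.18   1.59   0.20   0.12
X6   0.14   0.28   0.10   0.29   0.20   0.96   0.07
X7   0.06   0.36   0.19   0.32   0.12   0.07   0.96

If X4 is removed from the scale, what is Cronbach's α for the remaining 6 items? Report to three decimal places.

α = 0.333

Remaining items: X1, X2, X3, X5, X6, X7 (k = 6).
Σσᵢ² = 1.99 + 1.72 + 2.72 + 1.59 + 0.96 + 0.96 = 9.94
Var(T) = 9.94 + 2 × 1.91 = 13.76
α (item deleted) = (6/5)·(1 − 9.94/13.76) = 0.333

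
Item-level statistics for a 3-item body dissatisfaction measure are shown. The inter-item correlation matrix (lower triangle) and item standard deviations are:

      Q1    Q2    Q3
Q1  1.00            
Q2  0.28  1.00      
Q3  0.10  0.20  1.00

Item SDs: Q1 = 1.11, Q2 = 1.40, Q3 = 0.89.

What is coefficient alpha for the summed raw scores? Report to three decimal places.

Σσ²ᵢ = 1.11² + 1.40² + 0.89² = 3.9842
Covariances σ_ij = r_ij · s_i · s_j:
  σ(Q1,Q2) = 0.28 × 1.11 × 1.40 = 0.4351
  σ(Q1,Q3) = 0.10 × 1.11 × 0.89 = 0.0988
  σ(Q2,Q3) = 0.20 × 1.40 × 0.89 = 0.2492
σ²_T = Σσ²ᵢ + 2·Σσ_ij = 3.9842 + 2 × 0.7831 = 5.5504
α = (3/2)·(1 − 3.9842/5.5504) = 0.423

α = 0.423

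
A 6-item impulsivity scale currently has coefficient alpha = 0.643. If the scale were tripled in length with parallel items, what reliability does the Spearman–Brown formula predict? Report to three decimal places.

Length factor m = 3
α' = m·α / (1 + (m−1)·α)
   = 3 × 0.643 / (1 + (3 − 1) × 0.643)
   = 1.9290 / 2.2860 = 0.844

predicted reliability = 0.844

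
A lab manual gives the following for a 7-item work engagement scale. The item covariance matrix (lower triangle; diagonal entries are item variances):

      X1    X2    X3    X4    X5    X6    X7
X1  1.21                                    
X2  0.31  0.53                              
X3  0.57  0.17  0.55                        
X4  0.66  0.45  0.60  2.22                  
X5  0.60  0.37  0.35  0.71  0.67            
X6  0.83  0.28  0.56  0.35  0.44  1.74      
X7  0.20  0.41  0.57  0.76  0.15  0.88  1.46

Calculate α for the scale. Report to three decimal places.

α = 0.827

ΣVar(i) = 1.21 + 0.53 + 0.55 + 2.22 + 0.67 + 1.74 + 1.46 = 8.38
Sum of the distinct covariances = 10.22
σ²_total = 8.38 + 2 × 10.22 = 28.82
α = (k/(k−1))·(1 − ΣVar(i)/σ²_total) = (7/6)·(1 − 8.38/28.82) = 0.827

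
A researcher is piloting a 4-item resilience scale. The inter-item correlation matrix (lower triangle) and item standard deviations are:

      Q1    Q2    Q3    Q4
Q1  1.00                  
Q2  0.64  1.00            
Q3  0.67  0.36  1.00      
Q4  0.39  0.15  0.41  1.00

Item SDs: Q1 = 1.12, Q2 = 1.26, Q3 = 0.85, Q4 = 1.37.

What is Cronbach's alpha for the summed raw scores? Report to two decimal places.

Σσ²ᵢ = 1.12² + 1.26² + 0.85² + 1.37² = 5.4414
Covariances σ_ij = r_ij · s_i · s_j:
  σ(Q1,Q2) = 0.64 × 1.12 × 1.26 = 0.9032
  σ(Q1,Q3) = 0.67 × 1.12 × 0.85 = 0.6378
  σ(Q1,Q4) = 0.39 × 1.12 × 1.37 = 0.5984
  σ(Q2,Q3) = 0.36 × 1.26 × 0.85 = 0.3856
  σ(Q2,Q4) = 0.15 × 1.26 × 1.37 = 0.2589
  σ(Q3,Q4) = 0.41 × 0.85 × 1.37 = 0.4774
σ²_T = Σσ²ᵢ + 2·Σσ_ij = 5.4414 + 2 × 3.2613 = 11.9640
α = (4/3)·(1 − 5.4414/11.9640) = 0.73

Cronbach's alpha = 0.73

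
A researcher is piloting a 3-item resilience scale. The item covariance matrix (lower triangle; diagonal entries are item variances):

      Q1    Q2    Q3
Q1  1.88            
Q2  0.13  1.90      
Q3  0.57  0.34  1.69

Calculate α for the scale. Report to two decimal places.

α = 0.41

ΣVar(i) = 1.88 + 1.90 + 1.69 = 5.47
Sum of the distinct covariances = 1.04
σ²_T = 5.47 + 2 × 1.04 = 7.55
α = (k/(k−1))·(1 − ΣVar(i)/σ²_T) = (3/2)·(1 − 5.47/7.55) = 0.41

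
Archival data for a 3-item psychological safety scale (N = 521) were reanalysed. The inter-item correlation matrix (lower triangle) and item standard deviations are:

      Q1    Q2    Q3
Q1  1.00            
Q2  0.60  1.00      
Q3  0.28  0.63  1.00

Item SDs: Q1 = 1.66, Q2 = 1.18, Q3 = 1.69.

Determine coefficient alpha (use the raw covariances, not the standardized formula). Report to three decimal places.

Σσ²ᵢ = 1.66² + 1.18² + 1.69² = 7.0041
Covariances σ_ij = r_ij · s_i · s_j:
  σ(Q1,Q2) = 0.60 × 1.66 × 1.18 = 1.1753
  σ(Q1,Q3) = 0.28 × 1.66 × 1.69 = 0.7855
  σ(Q2,Q3) = 0.63 × 1.18 × 1.69 = 1.2563
σ²_T = Σσ²ᵢ + 2·Σσ_ij = 7.0041 + 2 × 3.2171 = 13.4383
α = (3/2)·(1 − 7.0041/13.4383) = 0.718

coefficient alpha = 0.718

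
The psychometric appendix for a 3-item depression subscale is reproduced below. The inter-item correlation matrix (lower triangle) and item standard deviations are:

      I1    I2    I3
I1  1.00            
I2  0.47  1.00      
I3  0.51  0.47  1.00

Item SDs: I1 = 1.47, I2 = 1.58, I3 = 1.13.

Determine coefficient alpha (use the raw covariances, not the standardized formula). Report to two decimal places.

coefficient alpha = 0.73

Σσ²ᵢ = 1.47² + 1.58² + 1.13² = 5.9342
Covariances σ_ij = r_ij · s_i · s_j:
  σ(I1,I2) = 0.47 × 1.47 × 1.58 = 1.0916
  σ(I1,I3) = 0.51 × 1.47 × 1.13 = 0.8472
  σ(I2,I3) = 0.47 × 1.58 × 1.13 = 0.8391
σ²_T = Σσ²ᵢ + 2·Σσ_ij = 5.9342 + 2 × 2.7779 = 11.4900
α = (3/2)·(1 − 5.9342/11.4900) = 0.73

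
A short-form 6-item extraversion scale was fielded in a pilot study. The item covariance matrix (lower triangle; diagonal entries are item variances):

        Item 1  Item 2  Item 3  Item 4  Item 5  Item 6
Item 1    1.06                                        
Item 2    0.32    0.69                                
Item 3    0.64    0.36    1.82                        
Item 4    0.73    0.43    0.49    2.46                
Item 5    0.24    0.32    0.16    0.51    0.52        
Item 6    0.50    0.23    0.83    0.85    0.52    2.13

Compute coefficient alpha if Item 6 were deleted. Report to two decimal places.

Remaining items: Item 1, Item 2, Item 3, Item 4, Item 5 (k = 5).
ΣVar(i) = 1.06 + 0.69 + 1.82 + 2.46 + 0.52 = 6.55
σ²_total = 6.55 + 2 × 4.20 = 14.95
α (item deleted) = (5/4)·(1 − 6.55/14.95) = 0.70

coefficient alpha = 0.70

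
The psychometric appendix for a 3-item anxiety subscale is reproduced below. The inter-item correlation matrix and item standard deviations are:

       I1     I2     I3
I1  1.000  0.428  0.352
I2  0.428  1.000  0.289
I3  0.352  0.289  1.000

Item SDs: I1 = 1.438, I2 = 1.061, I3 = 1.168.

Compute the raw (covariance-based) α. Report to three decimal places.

Σσ²ᵢ = 1.438² + 1.061² + 1.168² = 4.5578
Covariances σ_ij = r_ij · s_i · s_j:
  σ(I1,I2) = 0.428 × 1.438 × 1.061 = 0.6530
  σ(I1,I3) = 0.352 × 1.438 × 1.168 = 0.5912
  σ(I2,I3) = 0.289 × 1.061 × 1.168 = 0.3581
σ²_T = Σσ²ᵢ + 2·Σσ_ij = 4.5578 + 2 × 1.6023 = 7.7624
α = (3/2)·(1 − 4.5578/7.7624) = 0.619

α = 0.619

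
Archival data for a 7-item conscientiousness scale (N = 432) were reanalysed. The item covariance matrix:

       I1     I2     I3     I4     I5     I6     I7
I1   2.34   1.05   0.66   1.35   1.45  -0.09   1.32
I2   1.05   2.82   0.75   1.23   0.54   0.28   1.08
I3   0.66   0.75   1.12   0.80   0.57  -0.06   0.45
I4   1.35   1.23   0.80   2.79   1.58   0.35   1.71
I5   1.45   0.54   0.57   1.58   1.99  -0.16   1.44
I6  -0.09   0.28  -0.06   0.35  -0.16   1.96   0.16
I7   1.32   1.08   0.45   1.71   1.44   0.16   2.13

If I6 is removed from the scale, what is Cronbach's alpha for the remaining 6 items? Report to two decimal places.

Remaining items: I1, I2, I3, I4, I5, I7 (k = 6).
Σσ²ᵢ = 2.34 + 2.82 + 1.12 + 2.79 + 1.99 + 2.13 = 13.19
σ²_total = 13.19 + 2 × 15.98 = 45.15
α (item deleted) = (6/5)·(1 − 13.19/45.15) = 0.85

Cronbach's alpha = 0.85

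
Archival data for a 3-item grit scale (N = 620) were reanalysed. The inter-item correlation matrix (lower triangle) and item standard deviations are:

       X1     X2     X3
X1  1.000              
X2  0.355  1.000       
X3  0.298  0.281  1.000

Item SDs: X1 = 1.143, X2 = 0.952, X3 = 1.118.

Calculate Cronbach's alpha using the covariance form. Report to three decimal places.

α = 0.572

Σσ²ᵢ = 1.143² + 0.952² + 1.118² = 3.4627
Covariances σ_ij = r_ij · s_i · s_j:
  σ(X1,X2) = 0.355 × 1.143 × 0.952 = 0.3863
  σ(X1,X3) = 0.298 × 1.143 × 1.118 = 0.3808
  σ(X2,X3) = 0.281 × 0.952 × 1.118 = 0.2991
σ²_T = Σσ²ᵢ + 2·Σσ_ij = 3.4627 + 2 × 1.0662 = 5.5951
α = (3/2)·(1 − 3.4627/5.5951) = 0.572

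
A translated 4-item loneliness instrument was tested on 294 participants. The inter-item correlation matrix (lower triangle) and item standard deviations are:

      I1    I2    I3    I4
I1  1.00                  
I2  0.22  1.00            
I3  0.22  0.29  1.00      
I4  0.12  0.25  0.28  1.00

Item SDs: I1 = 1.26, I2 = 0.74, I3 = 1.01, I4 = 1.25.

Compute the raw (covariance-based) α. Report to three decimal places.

Σσ²ᵢ = 1.26² + 0.74² + 1.01² + 1.25² = 4.7178
Covariances σ_ij = r_ij · s_i · s_j:
  σ(I1,I2) = 0.22 × 1.26 × 0.74 = 0.2051
  σ(I1,I3) = 0.22 × 1.26 × 1.01 = 0.2800
  σ(I1,I4) = 0.12 × 1.26 × 1.25 = 0.1890
  σ(I2,I3) = 0.29 × 0.74 × 1.01 = 0.2167
  σ(I2,I4) = 0.25 × 0.74 × 1.25 = 0.2313
  σ(I3,I4) = 0.28 × 1.01 × 1.25 = 0.3535
σ²_T = Σσ²ᵢ + 2·Σσ_ij = 4.7178 + 2 × 1.4756 = 7.6690
α = (4/3)·(1 − 4.7178/7.6690) = 0.513

α = 0.513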